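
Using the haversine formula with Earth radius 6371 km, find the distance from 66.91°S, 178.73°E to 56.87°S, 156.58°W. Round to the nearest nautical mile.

912 nmi

Δλ = -156.58 − 178.73 = -335.31°; wrapped into (−180°, 180°]: 24.69°.
Δφ = -56.87 − -66.91 = 10.04°.
a = sin²(Δφ/2) + cos φ₁ · cos φ₂ · sin²(Δλ/2) = 0.017454.
c = 2·atan2(√a, √(1−a)) = 0.26500 rad → d = 6371·c ≈ 1688.34 km ≈ 911.63 nmi.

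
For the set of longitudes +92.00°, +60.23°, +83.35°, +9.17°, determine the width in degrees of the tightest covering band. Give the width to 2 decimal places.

82.83°

Sort the longitudes: +9.17°, +60.23°, +83.35°, +92.00°.
Eastward gaps between consecutive values (wrapping around): 51.06°, 23.12°, 8.65°, 277.17°.
Largest gap = 277.17° ⇒ minimal covering band is its complement: 360° − 277.17° = 82.83°.
Band runs from +9.17° eastward to +92.00°.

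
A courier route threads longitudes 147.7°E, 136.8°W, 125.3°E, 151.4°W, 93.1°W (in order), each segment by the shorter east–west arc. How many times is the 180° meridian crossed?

3

Leg 1: +147.7° → -136.8°, shortest Δλ = 75.5° (east) — crosses 180°.
Leg 2: -136.8° → +125.3°, shortest Δλ = -97.9° (west) — crosses 180°.
Leg 3: +125.3° → -151.4°, shortest Δλ = 83.3° (east) — crosses 180°.
Leg 4: -151.4° → -93.1°, shortest Δλ = 58.3° (east) — does not cross 180°.
Total crossings: 3.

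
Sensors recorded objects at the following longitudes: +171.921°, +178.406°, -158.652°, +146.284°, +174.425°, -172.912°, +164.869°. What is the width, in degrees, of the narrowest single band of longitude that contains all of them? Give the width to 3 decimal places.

55.064°

Sort the longitudes: -172.912°, -158.652°, +146.284°, +164.869°, +171.921°, +174.425°, +178.406°.
Eastward gaps between consecutive values (wrapping around): 14.260°, 304.936°, 18.585°, 7.052°, 2.504°, 3.981°, 8.682°.
Largest gap = 304.936° ⇒ minimal covering band is its complement: 360° − 304.936° = 55.064°.
Band runs from +146.284° eastward to -158.652°, crossing the antimeridian.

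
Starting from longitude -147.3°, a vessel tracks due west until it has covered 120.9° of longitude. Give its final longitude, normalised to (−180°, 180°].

+91.8°

Start at -147.3°; shift −120.9° → -268.2°.
-268.2° lies outside (−180°, 180°]; add 360° → +91.8°.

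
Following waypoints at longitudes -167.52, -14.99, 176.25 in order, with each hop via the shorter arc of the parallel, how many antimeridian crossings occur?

Leg 1: -167.52° → -14.99°, shortest Δλ = 152.53° (east) — does not cross 180°.
Leg 2: -14.99° → +176.25°, shortest Δλ = -168.76° (west) — crosses 180°.
Total crossings: 1.

1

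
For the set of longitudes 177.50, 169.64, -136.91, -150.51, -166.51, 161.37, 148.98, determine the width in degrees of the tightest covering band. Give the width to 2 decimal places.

74.11°

Sort the longitudes: -166.51°, -150.51°, -136.91°, +148.98°, +161.37°, +169.64°, +177.50°.
Eastward gaps between consecutive values (wrapping around): 16.00°, 13.60°, 285.89°, 12.39°, 8.27°, 7.86°, 15.99°.
Largest gap = 285.89° ⇒ minimal covering band is its complement: 360° − 285.89° = 74.11°.
Band runs from +148.98° eastward to -136.91°, crossing the antimeridian.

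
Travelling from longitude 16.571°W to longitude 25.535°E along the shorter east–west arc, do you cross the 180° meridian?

No

Signed shortest Δλ = ((25.535 − -16.571 + 180) mod 360) − 180 = 42.106°.
Going east by 42.106° from -16.571° reaches +25.535° without touching 180°.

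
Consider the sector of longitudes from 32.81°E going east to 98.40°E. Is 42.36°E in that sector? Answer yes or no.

Yes

Band width going east from +32.81° to +98.40°: ((98.40 − 32.81) mod 360) = 65.59°.
Offset of +42.36° east of the west edge: ((42.36 − 32.81) mod 360) = 9.55°.
9.55° ≤ 65.59° ⇒ inside.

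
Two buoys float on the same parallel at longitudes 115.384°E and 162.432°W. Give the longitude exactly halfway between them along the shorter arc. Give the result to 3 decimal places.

156.476°E

Signed shortest Δλ from +115.384° to -162.432° is +82.184°.
Midpoint longitude = +115.384° + (+82.184°)/2 = +115.384° + 41.092° = +156.476°.
(The naïve average (+115.384 + -162.432)/2 = -23.524° is on the wrong side of the globe.)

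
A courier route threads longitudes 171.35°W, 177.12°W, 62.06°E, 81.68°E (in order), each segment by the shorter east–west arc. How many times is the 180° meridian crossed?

Leg 1: -171.35° → -177.12°, shortest Δλ = -5.77° (west) — does not cross 180°.
Leg 2: -177.12° → +62.06°, shortest Δλ = -120.82° (west) — crosses 180°.
Leg 3: +62.06° → +81.68°, shortest Δλ = 19.62° (east) — does not cross 180°.
Total crossings: 1.

1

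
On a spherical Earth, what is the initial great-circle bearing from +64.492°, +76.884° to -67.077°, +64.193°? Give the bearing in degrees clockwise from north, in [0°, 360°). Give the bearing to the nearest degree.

Δλ = 64.193 − 76.884 = -12.691°.
θ = atan2( sin Δλ · cos φ₂ , cos φ₁ · sin φ₂ − sin φ₁ · cos φ₂ · cos Δλ )
  = atan2(-0.08557, -0.73957) = -173.400° → normalised to [0°, 360°): 186.600°.

187°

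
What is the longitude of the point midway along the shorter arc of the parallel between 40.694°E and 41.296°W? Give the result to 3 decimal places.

Signed shortest Δλ from +40.694° to -41.296° is -81.990°.
Midpoint longitude = +40.694° + (-81.990°)/2 = +40.694° − 40.995° = -0.301°.

0.301°W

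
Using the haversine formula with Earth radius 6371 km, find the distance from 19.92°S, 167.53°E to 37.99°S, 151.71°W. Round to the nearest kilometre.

Δλ = -151.71 − 167.53 = -319.24°; wrapped into (−180°, 180°]: 40.76°.
Δφ = -37.99 − -19.92 = -18.07°.
a = sin²(Δφ/2) + cos φ₁ · cos φ₂ · sin²(Δλ/2) = 0.114521.
c = 2·atan2(√a, √(1−a)) = 0.69045 rad → d = 6371·c ≈ 4398.87 km.

4399 km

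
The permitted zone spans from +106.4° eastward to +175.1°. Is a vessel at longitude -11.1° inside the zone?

No

Band width going east from +106.4° to +175.1°: ((175.1 − 106.4) mod 360) = 68.7°.
Offset of -11.1° east of the west edge: ((-11.1 − 106.4) mod 360) = 242.5°.
242.5° > 68.7° ⇒ outside.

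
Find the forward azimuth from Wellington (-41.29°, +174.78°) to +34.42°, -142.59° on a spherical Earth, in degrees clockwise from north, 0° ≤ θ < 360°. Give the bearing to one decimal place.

34.1°

Δλ = -142.59 − 174.78 = -317.37°; wrapped into (−180°, 180°]: 42.63°.
θ = atan2( sin Δλ · cos φ₂ , cos φ₁ · sin φ₂ − sin φ₁ · cos φ₂ · cos Δλ )
  = atan2(0.55868, 0.82521) = 34.099° → normalised to [0°, 360°): 34.099°.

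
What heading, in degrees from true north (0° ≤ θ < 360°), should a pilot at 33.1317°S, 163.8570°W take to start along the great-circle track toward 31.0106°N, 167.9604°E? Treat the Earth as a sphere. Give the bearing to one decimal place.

334.4°

Δλ = 167.9604 − -163.8570 = 331.8174°; wrapped into (−180°, 180°]: -28.1826°.
θ = atan2( sin Δλ · cos φ₂ , cos φ₁ · sin φ₂ − sin φ₁ · cos φ₂ · cos Δλ )
  = atan2(-0.40478, 0.84434) = -25.613° → normalised to [0°, 360°): 334.387°.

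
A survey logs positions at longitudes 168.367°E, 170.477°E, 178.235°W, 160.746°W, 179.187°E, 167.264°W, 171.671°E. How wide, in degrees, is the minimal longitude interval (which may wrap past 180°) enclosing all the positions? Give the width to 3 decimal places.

30.887°

Sort the longitudes: -178.235°, -167.264°, -160.746°, +168.367°, +170.477°, +171.671°, +179.187°.
Eastward gaps between consecutive values (wrapping around): 10.971°, 6.518°, 329.113°, 2.110°, 1.194°, 7.516°, 2.578°.
Largest gap = 329.113° ⇒ minimal covering band is its complement: 360° − 329.113° = 30.887°.
Band runs from +168.367° eastward to -160.746°, crossing the antimeridian.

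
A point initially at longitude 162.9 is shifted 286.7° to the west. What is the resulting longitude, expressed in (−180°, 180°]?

Start at +162.9°; shift −286.7° → -123.8°.
-123.8° already lies in (−180°, 180°].

-123.8°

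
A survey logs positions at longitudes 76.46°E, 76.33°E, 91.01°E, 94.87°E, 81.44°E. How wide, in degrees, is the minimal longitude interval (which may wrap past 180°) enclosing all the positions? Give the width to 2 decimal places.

18.54°

Sort the longitudes: +76.33°, +76.46°, +81.44°, +91.01°, +94.87°.
Eastward gaps between consecutive values (wrapping around): 0.13°, 4.98°, 9.57°, 3.86°, 341.46°.
Largest gap = 341.46° ⇒ minimal covering band is its complement: 360° − 341.46° = 18.54°.
Band runs from +76.33° eastward to +94.87°.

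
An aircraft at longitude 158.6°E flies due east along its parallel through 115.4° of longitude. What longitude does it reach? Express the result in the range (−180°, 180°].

86.0°W

Start at +158.6°; shift +115.4° → +274.0°.
+274.0° lies outside (−180°, 180°]; subtract 360° → -86.0°.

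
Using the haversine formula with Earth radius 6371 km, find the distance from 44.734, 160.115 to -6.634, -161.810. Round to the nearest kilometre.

Δλ = -161.810 − 160.115 = -321.925°; wrapped into (−180°, 180°]: 38.075°.
Δφ = -6.634 − 44.734 = -51.368°.
a = sin²(Δφ/2) + cos φ₁ · cos φ₂ · sin²(Δλ/2) = 0.262919.
c = 2·atan2(√a, √(1−a)) = 1.07678 rad → d = 6371·c ≈ 6860.19 km.

6860 km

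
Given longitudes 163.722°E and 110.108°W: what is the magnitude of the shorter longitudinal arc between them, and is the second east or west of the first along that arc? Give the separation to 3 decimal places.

Raw difference: -110.108 − 163.722 = -273.83°.
Normalise into (−180°, 180°]: -273.83° + 360° = 86.17°.
Positive ⇒ the second point lies to the east; separation 86.170°.

86.170° east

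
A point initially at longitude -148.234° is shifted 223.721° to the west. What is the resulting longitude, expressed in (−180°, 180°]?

-11.955°

Start at -148.234°; shift −223.721° → -371.955°.
-371.955° lies outside (−180°, 180°]; add 360° → -11.955°.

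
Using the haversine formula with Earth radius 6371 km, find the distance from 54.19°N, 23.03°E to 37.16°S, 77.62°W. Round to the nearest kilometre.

Δλ = -77.62 − 23.03 = -100.65°.
Δφ = -37.16 − 54.19 = -91.35°.
a = sin²(Δφ/2) + cos φ₁ · cos φ₂ · sin²(Δλ/2) = 0.788016.
c = 2·atan2(√a, √(1−a)) = 2.18466 rad → d = 6371·c ≈ 13918.48 km.

13918 km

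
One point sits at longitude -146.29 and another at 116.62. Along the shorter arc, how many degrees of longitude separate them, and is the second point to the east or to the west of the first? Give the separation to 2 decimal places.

97.09° west

Raw difference: 116.62 − -146.29 = 262.91°.
Normalise into (−180°, 180°]: 262.91° − 360° = -97.09°.
Negative ⇒ the second point lies to the west; separation 97.09°.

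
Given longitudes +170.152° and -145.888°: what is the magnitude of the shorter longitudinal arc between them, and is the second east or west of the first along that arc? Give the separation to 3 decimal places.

43.960° east

Raw difference: -145.888 − 170.152 = -316.04°.
Normalise into (−180°, 180°]: -316.04° + 360° = 43.96°.
Positive ⇒ the second point lies to the east; separation 43.960°.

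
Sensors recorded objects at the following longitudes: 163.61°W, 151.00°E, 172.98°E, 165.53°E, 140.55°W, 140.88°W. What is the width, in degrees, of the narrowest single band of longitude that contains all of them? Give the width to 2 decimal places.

Sort the longitudes: -163.61°, -140.88°, -140.55°, +151.00°, +165.53°, +172.98°.
Eastward gaps between consecutive values (wrapping around): 22.73°, 0.33°, 291.55°, 14.53°, 7.45°, 23.41°.
Largest gap = 291.55° ⇒ minimal covering band is its complement: 360° − 291.55° = 68.45°.
Band runs from +151.00° eastward to -140.55°, crossing the antimeridian.

68.45°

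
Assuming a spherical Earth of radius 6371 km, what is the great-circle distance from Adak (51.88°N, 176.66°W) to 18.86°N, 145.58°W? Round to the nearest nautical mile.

Δλ = -145.58 − -176.66 = 31.08°.
Δφ = 18.86 − 51.88 = -33.02°.
a = sin²(Δφ/2) + cos φ₁ · cos φ₂ · sin²(Δλ/2) = 0.122689.
c = 2·atan2(√a, √(1−a)) = 0.71572 rad → d = 6371·c ≈ 4559.85 km ≈ 2462.12 nmi.

2462 nmi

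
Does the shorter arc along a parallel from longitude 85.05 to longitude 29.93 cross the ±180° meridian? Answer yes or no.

No

Signed shortest Δλ = ((29.93 − 85.05 + 180) mod 360) − 180 = -55.12°.
Going west by 55.12° from +85.05° reaches +29.93° without touching 180°.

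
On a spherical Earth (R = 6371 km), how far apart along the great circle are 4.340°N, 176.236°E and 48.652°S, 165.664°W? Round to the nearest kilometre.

6149 km

Δλ = -165.664 − 176.236 = -341.900°; wrapped into (−180°, 180°]: 18.100°.
Δφ = -48.652 − 4.340 = -52.992°.
a = sin²(Δφ/2) + cos φ₁ · cos φ₂ · sin²(Δλ/2) = 0.215335.
c = 2·atan2(√a, √(1−a)) = 0.96511 rad → d = 6371·c ≈ 6148.69 km.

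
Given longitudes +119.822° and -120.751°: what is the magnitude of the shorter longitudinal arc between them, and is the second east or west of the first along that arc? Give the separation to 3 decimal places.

Raw difference: -120.751 − 119.822 = -240.573°.
Normalise into (−180°, 180°]: -240.573° + 360° = 119.427°.
Positive ⇒ the second point lies to the east; separation 119.427°.

119.427° east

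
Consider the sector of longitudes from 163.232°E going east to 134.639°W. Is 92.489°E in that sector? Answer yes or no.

Band width going east from +163.232° to -134.639°: ((-134.639 − 163.232) mod 360) = 62.129°.
Offset of +92.489° east of the west edge: ((92.489 − 163.232) mod 360) = 289.257°.
289.257° > 62.129° ⇒ outside.

No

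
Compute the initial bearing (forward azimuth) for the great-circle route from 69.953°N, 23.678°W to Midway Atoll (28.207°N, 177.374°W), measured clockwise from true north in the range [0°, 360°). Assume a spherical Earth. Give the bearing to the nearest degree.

Δλ = -177.374 − -23.678 = -153.696°.
θ = atan2( sin Δλ · cos φ₂ , cos φ₁ · sin φ₂ − sin φ₁ · cos φ₂ · cos Δλ )
  = atan2(-0.39051, 0.90416) = -23.360° → normalised to [0°, 360°): 336.640°.

337°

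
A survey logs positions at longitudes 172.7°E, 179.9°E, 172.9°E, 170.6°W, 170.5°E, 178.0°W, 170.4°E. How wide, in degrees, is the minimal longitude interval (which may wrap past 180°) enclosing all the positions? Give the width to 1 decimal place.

19.0°

Sort the longitudes: -178.0°, -170.6°, +170.4°, +170.5°, +172.7°, +172.9°, +179.9°.
Eastward gaps between consecutive values (wrapping around): 7.4°, 341.0°, 0.1°, 2.2°, 0.2°, 7.0°, 2.1°.
Largest gap = 341.0° ⇒ minimal covering band is its complement: 360° − 341.0° = 19.0°.
Band runs from +170.4° eastward to -170.6°, crossing the antimeridian.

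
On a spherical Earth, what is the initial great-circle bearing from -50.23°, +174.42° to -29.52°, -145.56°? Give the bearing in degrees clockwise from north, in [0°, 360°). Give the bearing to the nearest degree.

Δλ = -145.56 − 174.42 = -319.98°; wrapped into (−180°, 180°]: 40.02°.
θ = atan2( sin Δλ · cos φ₂ , cos φ₁ · sin φ₂ − sin φ₁ · cos φ₂ · cos Δλ )
  = atan2(0.55958, 0.19701) = 70.604° → normalised to [0°, 360°): 70.604°.

71°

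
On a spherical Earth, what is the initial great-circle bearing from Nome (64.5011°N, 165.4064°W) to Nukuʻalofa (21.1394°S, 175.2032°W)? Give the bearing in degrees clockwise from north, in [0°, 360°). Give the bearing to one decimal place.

189.2°

Δλ = -175.2032 − -165.4064 = -9.7968°.
θ = atan2( sin Δλ · cos φ₂ , cos φ₁ · sin φ₂ − sin φ₁ · cos φ₂ · cos Δλ )
  = atan2(-0.15870, -0.98483) = -170.846° → normalised to [0°, 360°): 189.154°.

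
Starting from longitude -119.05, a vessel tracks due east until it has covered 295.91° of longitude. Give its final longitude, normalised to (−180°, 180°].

+176.86°

Start at -119.05°; shift +295.91° → +176.86°.
+176.86° already lies in (−180°, 180°].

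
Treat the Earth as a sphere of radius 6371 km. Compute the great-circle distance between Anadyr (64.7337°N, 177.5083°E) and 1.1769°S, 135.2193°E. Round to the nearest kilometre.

Δλ = 135.2193 − 177.5083 = -42.2890°.
Δφ = -1.1769 − 64.7337 = -65.9106°.
a = sin²(Δφ/2) + cos φ₁ · cos φ₂ · sin²(Δλ/2) = 0.351446.
c = 2·atan2(√a, √(1−a)) = 1.26913 rad → d = 6371·c ≈ 8085.65 km.

8086 km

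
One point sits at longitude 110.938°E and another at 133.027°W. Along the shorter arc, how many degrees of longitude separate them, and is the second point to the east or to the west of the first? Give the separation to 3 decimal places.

Raw difference: -133.027 − 110.938 = -243.965°.
Normalise into (−180°, 180°]: -243.965° + 360° = 116.035°.
Positive ⇒ the second point lies to the east; separation 116.035°.

116.035° east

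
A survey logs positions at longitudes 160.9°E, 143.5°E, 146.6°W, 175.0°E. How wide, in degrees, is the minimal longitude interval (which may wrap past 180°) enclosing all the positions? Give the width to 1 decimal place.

Sort the longitudes: -146.6°, +143.5°, +160.9°, +175.0°.
Eastward gaps between consecutive values (wrapping around): 290.1°, 17.4°, 14.1°, 38.4°.
Largest gap = 290.1° ⇒ minimal covering band is its complement: 360° − 290.1° = 69.9°.
Band runs from +143.5° eastward to -146.6°, crossing the antimeridian.

69.9°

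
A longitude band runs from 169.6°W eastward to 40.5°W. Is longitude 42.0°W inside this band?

Yes

Band width going east from -169.6° to -40.5°: ((-40.5 − -169.6) mod 360) = 129.1°.
Offset of -42.0° east of the west edge: ((-42.0 − -169.6) mod 360) = 127.6°.
127.6° ≤ 129.1° ⇒ inside.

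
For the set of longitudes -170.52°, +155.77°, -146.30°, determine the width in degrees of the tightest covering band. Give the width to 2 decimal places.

57.93°

Sort the longitudes: -170.52°, -146.30°, +155.77°.
Eastward gaps between consecutive values (wrapping around): 24.22°, 302.07°, 33.71°.
Largest gap = 302.07° ⇒ minimal covering band is its complement: 360° − 302.07° = 57.93°.
Band runs from +155.77° eastward to -146.30°, crossing the antimeridian.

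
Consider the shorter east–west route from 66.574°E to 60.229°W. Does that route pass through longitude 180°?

No

Signed shortest Δλ = ((-60.229 − 66.574 + 180) mod 360) − 180 = -126.803°.
Going west by 126.803° from +66.574° reaches -60.229° without touching 180°.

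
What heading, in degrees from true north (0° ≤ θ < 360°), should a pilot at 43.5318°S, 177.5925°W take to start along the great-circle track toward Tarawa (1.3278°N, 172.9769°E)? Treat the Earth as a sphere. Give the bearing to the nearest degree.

Δλ = 172.9769 − -177.5925 = 350.5694°; wrapped into (−180°, 180°]: -9.4306°.
θ = atan2( sin Δλ · cos φ₂ , cos φ₁ · sin φ₂ − sin φ₁ · cos φ₂ · cos Δλ )
  = atan2(-0.16381, 0.69607) = -13.243° → normalised to [0°, 360°): 346.757°.

347°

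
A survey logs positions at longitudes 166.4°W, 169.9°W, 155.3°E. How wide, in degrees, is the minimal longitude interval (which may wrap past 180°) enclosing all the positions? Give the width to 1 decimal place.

38.3°

Sort the longitudes: -169.9°, -166.4°, +155.3°.
Eastward gaps between consecutive values (wrapping around): 3.5°, 321.7°, 34.8°.
Largest gap = 321.7° ⇒ minimal covering band is its complement: 360° − 321.7° = 38.3°.
Band runs from +155.3° eastward to -166.4°, crossing the antimeridian.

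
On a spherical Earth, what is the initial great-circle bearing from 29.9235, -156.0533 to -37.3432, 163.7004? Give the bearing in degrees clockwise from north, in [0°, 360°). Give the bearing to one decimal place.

Δλ = 163.7004 − -156.0533 = 319.7537°; wrapped into (−180°, 180°]: -40.2463°.
θ = atan2( sin Δλ · cos φ₂ , cos φ₁ · sin φ₂ − sin φ₁ · cos φ₂ · cos Δλ )
  = atan2(-0.51364, -0.82843) = -148.200° → normalised to [0°, 360°): 211.800°.

211.8°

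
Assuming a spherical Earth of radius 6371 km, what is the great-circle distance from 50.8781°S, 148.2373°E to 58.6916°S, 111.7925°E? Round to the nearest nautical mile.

Δλ = 111.7925 − 148.2373 = -36.4448°.
Δφ = -58.6916 − -50.8781 = -7.8135°.
a = sin²(Δφ/2) + cos φ₁ · cos φ₂ · sin²(Δλ/2) = 0.036704.
c = 2·atan2(√a, √(1−a)) = 0.38555 rad → d = 6371·c ≈ 2456.34 km ≈ 1326.31 nmi.

1326 nmi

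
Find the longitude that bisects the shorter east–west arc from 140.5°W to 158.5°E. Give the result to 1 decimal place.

Signed shortest Δλ from -140.5° to +158.5° is -61.0°.
Midpoint longitude = -140.5° + (-61.0°)/2 = -140.5° − 30.5° = -171.0°.
(The naïve average (-140.5 + +158.5)/2 = 9.0° is on the wrong side of the globe.)

171.0°W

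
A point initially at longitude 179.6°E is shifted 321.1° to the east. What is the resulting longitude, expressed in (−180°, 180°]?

Start at +179.6°; shift +321.1° → +500.7°.
+500.7° lies outside (−180°, 180°]; subtract 360° → +140.7°.

140.7°E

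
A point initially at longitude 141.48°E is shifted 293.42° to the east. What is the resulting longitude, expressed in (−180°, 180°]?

74.90°E

Start at +141.48°; shift +293.42° → +434.90°.
+434.90° lies outside (−180°, 180°]; subtract 360° → +74.90°.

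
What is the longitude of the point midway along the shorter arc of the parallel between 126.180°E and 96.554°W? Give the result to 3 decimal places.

Signed shortest Δλ from +126.180° to -96.554° is +137.266°.
Midpoint longitude = +126.180° + (+137.266°)/2 = +126.180° + 68.633° = +194.813°.
Normalise into (−180°, 180°]: -165.187°.
(The naïve average (+126.180 + -96.554)/2 = 14.813° is on the wrong side of the globe.)

165.187°W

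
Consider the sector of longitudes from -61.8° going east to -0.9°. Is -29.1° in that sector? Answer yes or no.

Yes

Band width going east from -61.8° to -0.9°: ((-0.9 − -61.8) mod 360) = 60.9°.
Offset of -29.1° east of the west edge: ((-29.1 − -61.8) mod 360) = 32.7°.
32.7° ≤ 60.9° ⇒ inside.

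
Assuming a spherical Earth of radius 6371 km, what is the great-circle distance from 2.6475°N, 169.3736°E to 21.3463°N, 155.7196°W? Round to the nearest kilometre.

Δλ = -155.7196 − 169.3736 = -325.0932°; wrapped into (−180°, 180°]: 34.9068°.
Δφ = 21.3463 − 2.6475 = 18.6988°.
a = sin²(Δφ/2) + cos φ₁ · cos φ₂ · sin²(Δλ/2) = 0.110089.
c = 2·atan2(√a, √(1−a)) = 0.67641 rad → d = 6371·c ≈ 4309.43 km.

4309 km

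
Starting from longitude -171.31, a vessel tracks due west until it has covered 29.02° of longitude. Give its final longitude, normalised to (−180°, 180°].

Start at -171.31°; shift −29.02° → -200.33°.
-200.33° lies outside (−180°, 180°]; add 360° → +159.67°.

+159.67°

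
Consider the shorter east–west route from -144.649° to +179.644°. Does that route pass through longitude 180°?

Yes

Naïve |179.644 − -144.649| = 324.293° > 180°, so the shorter arc goes the other way round — across 180°.
Signed shortest Δλ = ((179.644 − -144.649 + 180) mod 360) − 180 = -35.707°.
Going west by 35.707° from -144.649° passes through 180° before reaching +179.644°.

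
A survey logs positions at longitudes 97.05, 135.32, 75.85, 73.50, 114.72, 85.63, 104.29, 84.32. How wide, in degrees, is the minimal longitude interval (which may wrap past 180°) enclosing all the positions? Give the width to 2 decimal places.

61.82°

Sort the longitudes: +73.50°, +75.85°, +84.32°, +85.63°, +97.05°, +104.29°, +114.72°, +135.32°.
Eastward gaps between consecutive values (wrapping around): 2.35°, 8.47°, 1.31°, 11.42°, 7.24°, 10.43°, 20.60°, 298.18°.
Largest gap = 298.18° ⇒ minimal covering band is its complement: 360° − 298.18° = 61.82°.
Band runs from +73.50° eastward to +135.32°.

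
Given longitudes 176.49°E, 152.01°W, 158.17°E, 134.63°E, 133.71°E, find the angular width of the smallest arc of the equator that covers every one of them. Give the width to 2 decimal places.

74.28°

Sort the longitudes: -152.01°, +133.71°, +134.63°, +158.17°, +176.49°.
Eastward gaps between consecutive values (wrapping around): 285.72°, 0.92°, 23.54°, 18.32°, 31.50°.
Largest gap = 285.72° ⇒ minimal covering band is its complement: 360° − 285.72° = 74.28°.
Band runs from +133.71° eastward to -152.01°, crossing the antimeridian.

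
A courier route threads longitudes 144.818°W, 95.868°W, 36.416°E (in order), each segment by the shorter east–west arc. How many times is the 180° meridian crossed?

0

Leg 1: -144.818° → -95.868°, shortest Δλ = 48.95° (east) — does not cross 180°.
Leg 2: -95.868° → +36.416°, shortest Δλ = 132.284° (east) — does not cross 180°.
Total crossings: 0.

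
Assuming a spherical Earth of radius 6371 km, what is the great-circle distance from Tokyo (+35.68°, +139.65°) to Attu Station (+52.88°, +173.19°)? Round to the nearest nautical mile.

Δλ = 173.19 − 139.65 = 33.54°.
Δφ = 52.88 − 35.68 = 17.20°.
a = sin²(Δφ/2) + cos φ₁ · cos φ₂ · sin²(Δλ/2) = 0.063170.
c = 2·atan2(√a, √(1−a)) = 0.50812 rad → d = 6371·c ≈ 3237.25 km ≈ 1747.97 nmi.

1748 nmi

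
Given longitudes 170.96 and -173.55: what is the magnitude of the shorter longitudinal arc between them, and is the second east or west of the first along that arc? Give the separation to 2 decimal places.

15.49° east

Raw difference: -173.55 − 170.96 = -344.51°.
Normalise into (−180°, 180°]: -344.51° + 360° = 15.49°.
Positive ⇒ the second point lies to the east; separation 15.49°.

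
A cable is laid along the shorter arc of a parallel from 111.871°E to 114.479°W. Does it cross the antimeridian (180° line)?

Yes

Naïve |-114.479 − 111.871| = 226.35° > 180°, so the shorter arc goes the other way round — across 180°.
Signed shortest Δλ = ((-114.479 − 111.871 + 180) mod 360) − 180 = 133.65°.
Going east by 133.65° from +111.871° passes through 180° before reaching -114.479°.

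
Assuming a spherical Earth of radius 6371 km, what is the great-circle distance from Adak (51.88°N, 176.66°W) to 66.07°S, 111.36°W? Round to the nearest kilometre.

Δλ = -111.36 − -176.66 = 65.30°.
Δφ = -66.07 − 51.88 = -117.95°.
a = sin²(Δφ/2) + cos φ₁ · cos φ₂ · sin²(Δλ/2) = 0.807232.
c = 2·atan2(√a, √(1−a)) = 2.23250 rad → d = 6371·c ≈ 14223.27 km.

14223 km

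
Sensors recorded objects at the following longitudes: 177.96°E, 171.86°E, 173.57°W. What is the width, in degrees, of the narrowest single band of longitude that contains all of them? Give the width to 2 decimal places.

14.57°

Sort the longitudes: -173.57°, +171.86°, +177.96°.
Eastward gaps between consecutive values (wrapping around): 345.43°, 6.10°, 8.47°.
Largest gap = 345.43° ⇒ minimal covering band is its complement: 360° − 345.43° = 14.57°.
Band runs from +171.86° eastward to -173.57°, crossing the antimeridian.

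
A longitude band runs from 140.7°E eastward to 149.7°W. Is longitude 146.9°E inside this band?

Yes

Band width going east from +140.7° to -149.7°: ((-149.7 − 140.7) mod 360) = 69.6°.
Offset of +146.9° east of the west edge: ((146.9 − 140.7) mod 360) = 6.2°.
6.2° ≤ 69.6° ⇒ inside.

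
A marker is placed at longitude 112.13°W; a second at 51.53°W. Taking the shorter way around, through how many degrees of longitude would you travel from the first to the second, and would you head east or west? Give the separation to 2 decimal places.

60.60° east

Raw difference: -51.53 − -112.13 = 60.6°.
Normalise into (−180°, 180°]: 60.6° stays 60.6°.
Positive ⇒ the second point lies to the east; separation 60.60°.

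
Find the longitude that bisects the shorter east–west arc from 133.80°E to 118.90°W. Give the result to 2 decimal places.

Signed shortest Δλ from +133.80° to -118.90° is +107.30°.
Midpoint longitude = +133.80° + (+107.30°)/2 = +133.80° + 53.65° = +187.45°.
Normalise into (−180°, 180°]: -172.55°.
(The naïve average (+133.80 + -118.90)/2 = 7.45° is on the wrong side of the globe.)

172.55°W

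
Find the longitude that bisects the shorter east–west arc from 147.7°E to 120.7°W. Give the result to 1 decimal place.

Signed shortest Δλ from +147.7° to -120.7° is +91.6°.
Midpoint longitude = +147.7° + (+91.6°)/2 = +147.7° + 45.8° = +193.5°.
Normalise into (−180°, 180°]: -166.5°.
(The naïve average (+147.7 + -120.7)/2 = 13.5° is on the wrong side of the globe.)

166.5°W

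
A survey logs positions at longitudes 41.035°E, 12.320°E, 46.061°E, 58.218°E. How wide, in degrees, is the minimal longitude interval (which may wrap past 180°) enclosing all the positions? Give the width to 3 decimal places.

Sort the longitudes: +12.320°, +41.035°, +46.061°, +58.218°.
Eastward gaps between consecutive values (wrapping around): 28.715°, 5.026°, 12.157°, 314.102°.
Largest gap = 314.102° ⇒ minimal covering band is its complement: 360° − 314.102° = 45.898°.
Band runs from +12.320° eastward to +58.218°.

45.898°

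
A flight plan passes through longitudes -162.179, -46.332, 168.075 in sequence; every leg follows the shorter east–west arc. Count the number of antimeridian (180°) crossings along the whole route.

Leg 1: -162.179° → -46.332°, shortest Δλ = 115.847° (east) — does not cross 180°.
Leg 2: -46.332° → +168.075°, shortest Δλ = -145.593° (west) — crosses 180°.
Total crossings: 1.

1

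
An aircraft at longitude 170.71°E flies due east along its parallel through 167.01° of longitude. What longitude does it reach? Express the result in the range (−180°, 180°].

22.28°W

Start at +170.71°; shift +167.01° → +337.72°.
+337.72° lies outside (−180°, 180°]; subtract 360° → -22.28°.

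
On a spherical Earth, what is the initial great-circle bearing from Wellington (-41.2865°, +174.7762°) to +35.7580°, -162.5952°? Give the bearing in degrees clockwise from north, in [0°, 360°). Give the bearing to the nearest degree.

18°

Δλ = -162.5952 − 174.7762 = -337.3714°; wrapped into (−180°, 180°]: 22.6286°.
θ = atan2( sin Δλ · cos φ₂ , cos φ₁ · sin φ₂ − sin φ₁ · cos φ₂ · cos Δλ )
  = atan2(0.31223, 0.93333) = 18.497° → normalised to [0°, 360°): 18.497°.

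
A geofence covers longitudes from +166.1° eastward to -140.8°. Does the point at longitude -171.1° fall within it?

Band width going east from +166.1° to -140.8°: ((-140.8 − 166.1) mod 360) = 53.1°.
Offset of -171.1° east of the west edge: ((-171.1 − 166.1) mod 360) = 22.8°.
22.8° ≤ 53.1° ⇒ inside.

Yes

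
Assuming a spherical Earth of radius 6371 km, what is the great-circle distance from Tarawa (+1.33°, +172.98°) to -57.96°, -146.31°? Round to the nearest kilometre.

Δλ = -146.31 − 172.98 = -319.29°; wrapped into (−180°, 180°]: 40.71°.
Δφ = -57.96 − 1.33 = -59.29°.
a = sin²(Δφ/2) + cos φ₁ · cos φ₂ · sin²(Δλ/2) = 0.308823.
c = 2·atan2(√a, √(1−a)) = 1.17845 rad → d = 6371·c ≈ 7507.92 km.

7508 km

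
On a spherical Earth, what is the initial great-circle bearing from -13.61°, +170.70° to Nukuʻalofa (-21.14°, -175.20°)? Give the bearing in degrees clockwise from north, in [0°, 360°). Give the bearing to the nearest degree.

121°

Δλ = -175.20 − 170.70 = -345.90°; wrapped into (−180°, 180°]: 14.10°.
θ = atan2( sin Δλ · cos φ₂ , cos φ₁ · sin φ₂ − sin φ₁ · cos φ₂ · cos Δλ )
  = atan2(0.22722, -0.13766) = 121.209° → normalised to [0°, 360°): 121.209°.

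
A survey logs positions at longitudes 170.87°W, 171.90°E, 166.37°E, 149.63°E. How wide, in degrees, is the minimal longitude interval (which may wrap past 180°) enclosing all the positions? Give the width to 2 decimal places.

Sort the longitudes: -170.87°, +149.63°, +166.37°, +171.90°.
Eastward gaps between consecutive values (wrapping around): 320.50°, 16.74°, 5.53°, 17.23°.
Largest gap = 320.50° ⇒ minimal covering band is its complement: 360° − 320.50° = 39.50°.
Band runs from +149.63° eastward to -170.87°, crossing the antimeridian.

39.50°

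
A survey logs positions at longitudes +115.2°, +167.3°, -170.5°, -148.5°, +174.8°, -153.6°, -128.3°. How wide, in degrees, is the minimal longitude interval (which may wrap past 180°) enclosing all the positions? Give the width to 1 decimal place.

116.5°

Sort the longitudes: -170.5°, -153.6°, -148.5°, -128.3°, +115.2°, +167.3°, +174.8°.
Eastward gaps between consecutive values (wrapping around): 16.9°, 5.1°, 20.2°, 243.5°, 52.1°, 7.5°, 14.7°.
Largest gap = 243.5° ⇒ minimal covering band is its complement: 360° − 243.5° = 116.5°.
Band runs from +115.2° eastward to -128.3°, crossing the antimeridian.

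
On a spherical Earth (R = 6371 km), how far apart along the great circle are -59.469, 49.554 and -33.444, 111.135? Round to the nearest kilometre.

5274 km

Δλ = 111.135 − 49.554 = 61.581°.
Δφ = -33.444 − -59.469 = 26.025°.
a = sin²(Δφ/2) + cos φ₁ · cos φ₂ · sin²(Δλ/2) = 0.161776.
c = 2·atan2(√a, √(1−a)) = 0.82787 rad → d = 6371·c ≈ 5274.34 km.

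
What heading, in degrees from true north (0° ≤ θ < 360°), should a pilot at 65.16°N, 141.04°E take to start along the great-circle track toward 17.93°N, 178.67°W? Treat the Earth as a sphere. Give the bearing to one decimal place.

130.7°

Δλ = -178.67 − 141.04 = -319.71°; wrapped into (−180°, 180°]: 40.29°.
θ = atan2( sin Δλ · cos φ₂ , cos φ₁ · sin φ₂ − sin φ₁ · cos φ₂ · cos Δλ )
  = atan2(0.61525, -0.52927) = 130.704° → normalised to [0°, 360°): 130.704°.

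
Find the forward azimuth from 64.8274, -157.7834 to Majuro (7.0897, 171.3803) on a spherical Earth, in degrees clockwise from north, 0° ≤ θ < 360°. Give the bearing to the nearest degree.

Δλ = 171.3803 − -157.7834 = 329.1637°; wrapped into (−180°, 180°]: -30.8363°.
θ = atan2( sin Δλ · cos φ₂ , cos φ₁ · sin φ₂ − sin φ₁ · cos φ₂ · cos Δλ )
  = atan2(-0.50867, -0.71865) = -144.709° → normalised to [0°, 360°): 215.291°.

215°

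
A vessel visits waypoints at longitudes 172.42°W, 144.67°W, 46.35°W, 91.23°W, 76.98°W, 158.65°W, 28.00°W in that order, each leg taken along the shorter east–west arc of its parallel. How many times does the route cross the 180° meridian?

Leg 1: -172.42° → -144.67°, shortest Δλ = 27.75° (east) — does not cross 180°.
Leg 2: -144.67° → -46.35°, shortest Δλ = 98.32° (east) — does not cross 180°.
Leg 3: -46.35° → -91.23°, shortest Δλ = -44.88° (west) — does not cross 180°.
Leg 4: -91.23° → -76.98°, shortest Δλ = 14.25° (east) — does not cross 180°.
Leg 5: -76.98° → -158.65°, shortest Δλ = -81.67° (west) — does not cross 180°.
Leg 6: -158.65° → -28.00°, shortest Δλ = 130.65° (east) — does not cross 180°.
Total crossings: 0.

0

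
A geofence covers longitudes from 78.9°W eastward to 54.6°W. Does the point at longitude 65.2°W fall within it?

Band width going east from -78.9° to -54.6°: ((-54.6 − -78.9) mod 360) = 24.3°.
Offset of -65.2° east of the west edge: ((-65.2 − -78.9) mod 360) = 13.7°.
13.7° ≤ 24.3° ⇒ inside.

Yes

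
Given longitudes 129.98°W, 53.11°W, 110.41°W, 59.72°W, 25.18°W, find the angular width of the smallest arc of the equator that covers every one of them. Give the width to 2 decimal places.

104.80°

Sort the longitudes: -129.98°, -110.41°, -59.72°, -53.11°, -25.18°.
Eastward gaps between consecutive values (wrapping around): 19.57°, 50.69°, 6.61°, 27.93°, 255.20°.
Largest gap = 255.20° ⇒ minimal covering band is its complement: 360° − 255.20° = 104.80°.
Band runs from -129.98° eastward to -25.18°.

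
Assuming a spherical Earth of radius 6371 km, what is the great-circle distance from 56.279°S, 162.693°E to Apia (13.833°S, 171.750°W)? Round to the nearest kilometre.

5198 km

Δλ = -171.750 − 162.693 = -334.443°; wrapped into (−180°, 180°]: 25.557°.
Δφ = -13.833 − -56.279 = 42.446°.
a = sin²(Δφ/2) + cos φ₁ · cos φ₂ · sin²(Δλ/2) = 0.157414.
c = 2·atan2(√a, √(1−a)) = 0.81596 rad → d = 6371·c ≈ 5198.46 km.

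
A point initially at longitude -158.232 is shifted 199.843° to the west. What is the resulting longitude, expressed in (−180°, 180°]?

+1.925°

Start at -158.232°; shift −199.843° → -358.075°.
-358.075° lies outside (−180°, 180°]; add 360° → +1.925°.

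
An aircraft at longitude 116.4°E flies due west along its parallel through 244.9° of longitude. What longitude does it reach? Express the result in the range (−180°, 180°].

Start at +116.4°; shift −244.9° → -128.5°.
-128.5° already lies in (−180°, 180°].

128.5°W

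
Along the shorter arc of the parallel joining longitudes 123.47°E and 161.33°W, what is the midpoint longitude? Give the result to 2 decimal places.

Signed shortest Δλ from +123.47° to -161.33° is +75.20°.
Midpoint longitude = +123.47° + (+75.20°)/2 = +123.47° + 37.60° = +161.07°.
(The naïve average (+123.47 + -161.33)/2 = -18.93° is on the wrong side of the globe.)

161.07°E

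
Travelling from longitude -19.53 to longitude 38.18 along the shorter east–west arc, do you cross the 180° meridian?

Signed shortest Δλ = ((38.18 − -19.53 + 180) mod 360) − 180 = 57.71°.
Going east by 57.71° from -19.53° reaches +38.18° without touching 180°.

No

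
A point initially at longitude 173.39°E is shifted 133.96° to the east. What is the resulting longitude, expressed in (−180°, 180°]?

52.65°W

Start at +173.39°; shift +133.96° → +307.35°.
+307.35° lies outside (−180°, 180°]; subtract 360° → -52.65°.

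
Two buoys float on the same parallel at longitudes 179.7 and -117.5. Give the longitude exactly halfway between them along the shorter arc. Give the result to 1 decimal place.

-148.9°

Signed shortest Δλ from +179.7° to -117.5° is +62.8°.
Midpoint longitude = +179.7° + (+62.8°)/2 = +179.7° + 31.4° = +211.1°.
Normalise into (−180°, 180°]: -148.9°.
(The naïve average (+179.7 + -117.5)/2 = 31.1° is on the wrong side of the globe.)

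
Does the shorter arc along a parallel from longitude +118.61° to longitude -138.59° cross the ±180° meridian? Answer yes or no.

Naïve |-138.59 − 118.61| = 257.2° > 180°, so the shorter arc goes the other way round — across 180°.
Signed shortest Δλ = ((-138.59 − 118.61 + 180) mod 360) − 180 = 102.8°.
Going east by 102.8° from +118.61° passes through 180° before reaching -138.59°.

Yes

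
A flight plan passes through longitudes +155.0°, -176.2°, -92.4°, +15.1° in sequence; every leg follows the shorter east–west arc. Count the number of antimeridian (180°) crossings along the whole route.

1

Leg 1: +155.0° → -176.2°, shortest Δλ = 28.8° (east) — crosses 180°.
Leg 2: -176.2° → -92.4°, shortest Δλ = 83.8° (east) — does not cross 180°.
Leg 3: -92.4° → +15.1°, shortest Δλ = 107.5° (east) — does not cross 180°.
Total crossings: 1.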